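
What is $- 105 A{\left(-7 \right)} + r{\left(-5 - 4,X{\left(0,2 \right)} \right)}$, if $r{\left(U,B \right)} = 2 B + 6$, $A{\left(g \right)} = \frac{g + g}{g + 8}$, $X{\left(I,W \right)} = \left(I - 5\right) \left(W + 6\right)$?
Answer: $1396$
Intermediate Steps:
$X{\left(I,W \right)} = \left(-5 + I\right) \left(6 + W\right)$
$A{\left(g \right)} = \frac{2 g}{8 + g}$
$r{\left(U,B \right)} = 6 + 2 B$
$- 105 A{\left(-7 \right)} + r{\left(-5 - 4,X{\left(0,2 \right)} \right)} = - 105 \cdot 2 \left(-7\right) \frac{1}{8 - 7} + \left(6 + 2 \left(-30 - 10 + 6 \cdot 0 + 0 \cdot 2\right)\right) = - 105 \cdot 2 \left(-7\right) 1^{-1} + \left(6 + 2 \left(-30 - 10 + 0 + 0\right)\right) = - 105 \cdot 2 \left(-7\right) 1 + \left(6 + 2 \left(-40\right)\right) = \left(-105\right) \left(-14\right) + \left(6 - 80\right) = 1470 - 74 = 1396$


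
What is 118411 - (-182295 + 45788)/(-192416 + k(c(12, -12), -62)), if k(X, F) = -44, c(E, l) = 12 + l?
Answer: 22789244553/192460 ≈ 1.1841e+5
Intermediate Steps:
118411 - (-182295 + 45788)/(-192416 + k(c(12, -12), -62)) = 118411 - (-182295 + 45788)/(-192416 - 44) = 118411 - (-136507)/(-192460) = 118411 - (-136507)*(-1)/192460 = 118411 - 1*136507/192460 = 118411 - 136507/192460 = 22789244553/192460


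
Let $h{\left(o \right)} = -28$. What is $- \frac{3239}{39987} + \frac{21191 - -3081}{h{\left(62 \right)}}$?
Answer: $- \frac{242663789}{279909} \approx -866.94$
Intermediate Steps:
$- \frac{3239}{39987} + \frac{21191 - -3081}{h{\left(62 \right)}} = - \frac{3239}{39987} + \frac{21191 - -3081}{-28} = \left(-3239\right) \frac{1}{39987} + \left(21191 + 3081\right) \left(- \frac{1}{28}\right) = - \frac{3239}{39987} + 24272 \left(- \frac{1}{28}\right) = - \frac{3239}{39987} - \frac{6068}{7} = - \frac{242663789}{279909}$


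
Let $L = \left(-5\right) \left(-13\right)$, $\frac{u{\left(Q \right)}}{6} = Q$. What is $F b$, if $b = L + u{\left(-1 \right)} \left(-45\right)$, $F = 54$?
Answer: $18090$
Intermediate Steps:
$u{\left(Q \right)} = 6 Q$
$L = 65$
$b = 335$ ($b = 65 + 6 \left(-1\right) \left(-45\right) = 65 - -270 = 65 + 270 = 335$)
$F b = 54 \cdot 335 = 18090$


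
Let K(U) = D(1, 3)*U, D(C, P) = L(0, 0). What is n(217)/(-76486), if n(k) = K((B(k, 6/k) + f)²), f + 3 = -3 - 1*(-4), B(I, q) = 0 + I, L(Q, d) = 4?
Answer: -92450/38243 ≈ -2.4174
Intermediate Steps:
D(C, P) = 4
B(I, q) = I
f = -2 (f = -3 + (-3 - 1*(-4)) = -3 + (-3 + 4) = -3 + 1 = -2)
K(U) = 4*U
n(k) = 4*(-2 + k)² (n(k) = 4*(k - 2)² = 4*(-2 + k)²)
n(217)/(-76486) = (4*(-2 + 217)²)/(-76486) = (4*215²)*(-1/76486) = (4*46225)*(-1/76486) = 184900*(-1/76486) = -92450/38243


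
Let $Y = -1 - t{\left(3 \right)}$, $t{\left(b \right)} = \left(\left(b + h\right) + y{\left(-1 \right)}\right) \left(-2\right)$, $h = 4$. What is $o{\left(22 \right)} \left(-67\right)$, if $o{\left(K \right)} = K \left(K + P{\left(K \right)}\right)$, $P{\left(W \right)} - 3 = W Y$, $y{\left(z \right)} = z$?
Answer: $-393558$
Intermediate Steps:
$t{\left(b \right)} = -6 - 2 b$ ($t{\left(b \right)} = \left(\left(b + 4\right) - 1\right) \left(-2\right) = \left(\left(4 + b\right) - 1\right) \left(-2\right) = \left(3 + b\right) \left(-2\right) = -6 - 2 b$)
$Y = 11$ ($Y = -1 - \left(-6 - 6\right) = -1 - -12 = -1 + 12 = 11$)
$P{\left(W \right)} = 3 + 11 W$ ($P{\left(W \right)} = 3 + W 11 = 3 + 11 W$)
$o{\left(K \right)} = K \left(3 + 12 K\right)$ ($o{\left(K \right)} = K \left(K + \left(3 + 11 K\right)\right) = K \left(3 + 12 K\right)$)
$o{\left(22 \right)} \left(-67\right) = 3 \cdot 22 \left(1 + 4 \cdot 22\right) \left(-67\right) = 3 \cdot 22 \left(1 + 88\right) \left(-67\right) = 3 \cdot 22 \cdot 89 \left(-67\right) = 5874 \left(-67\right) = -393558$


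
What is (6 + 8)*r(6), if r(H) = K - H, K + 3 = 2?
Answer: -98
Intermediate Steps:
K = -1 (K = -3 + 2 = -1)
r(H) = -1 - H
(6 + 8)*r(6) = (6 + 8)*(-1 - 1*6) = 14*(-1 - 6) = 14*(-7) = -98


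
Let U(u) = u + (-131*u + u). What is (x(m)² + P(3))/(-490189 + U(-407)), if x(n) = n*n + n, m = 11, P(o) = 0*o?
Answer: -8712/218843 ≈ -0.039809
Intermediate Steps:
P(o) = 0
U(u) = -129*u (U(u) = u - 130*u = -129*u)
x(n) = n + n² (x(n) = n² + n = n + n²)
(x(m)² + P(3))/(-490189 + U(-407)) = ((11*(1 + 11))² + 0)/(-490189 - 129*(-407)) = ((11*12)² + 0)/(-490189 + 52503) = (132² + 0)/(-437686) = (17424 + 0)*(-1/437686) = 17424*(-1/437686) = -8712/218843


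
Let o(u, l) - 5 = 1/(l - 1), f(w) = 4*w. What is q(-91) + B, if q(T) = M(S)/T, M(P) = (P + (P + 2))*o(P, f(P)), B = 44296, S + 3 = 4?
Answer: 12092744/273 ≈ 44296.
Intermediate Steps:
S = 1 (S = -3 + 4 = 1)
o(u, l) = 5 + 1/(-1 + l) (o(u, l) = 5 + 1/(l - 1) = 5 + 1/(-1 + l))
M(P) = (-4 + 20*P)*(2 + 2*P)/(-1 + 4*P) (M(P) = (P + (P + 2))*((-4 + 5*(4*P))/(-1 + 4*P)) = (P + (2 + P))*((-4 + 20*P)/(-1 + 4*P)) = (2 + 2*P)*((-4 + 20*P)/(-1 + 4*P)) = (-4 + 20*P)*(2 + 2*P)/(-1 + 4*P))
q(T) = 64/(3*T) (q(T) = (8*(1 + 1)*(-1 + 5*1)/(-1 + 4*1))/T = (8*2*(-1 + 5)/(-1 + 4))/T = (8*2*4/3)/T = (8*(1/3)*2*4)/T = 64/(3*T))
q(-91) + B = (64/3)/(-91) + 44296 = (64/3)*(-1/91) + 44296 = -64/273 + 44296 = 12092744/273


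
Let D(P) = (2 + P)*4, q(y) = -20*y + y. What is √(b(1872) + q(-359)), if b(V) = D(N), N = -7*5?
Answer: √6689 ≈ 81.786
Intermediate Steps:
N = -35
q(y) = -19*y
D(P) = 8 + 4*P
b(V) = -132 (b(V) = 8 + 4*(-35) = 8 - 140 = -132)
√(b(1872) + q(-359)) = √(-132 - 19*(-359)) = √(-132 + 6821) = √6689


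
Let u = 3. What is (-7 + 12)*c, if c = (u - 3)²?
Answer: 0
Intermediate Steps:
c = 0 (c = (3 - 3)² = 0² = 0)
(-7 + 12)*c = (-7 + 12)*0 = 5*0 = 0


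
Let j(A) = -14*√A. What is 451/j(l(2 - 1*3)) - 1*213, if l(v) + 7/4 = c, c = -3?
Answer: -213 + 451*I*√19/133 ≈ -213.0 + 14.781*I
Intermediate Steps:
l(v) = -19/4 (l(v) = -7/4 - 3 = -19/4)
451/j(l(2 - 1*3)) - 1*213 = 451/((-7*I*√19)) - 1*213 = 451/((-7*I*√19)) - 213 = 451*(I*√19/133) - 213 = 451*I*√19/133 - 213 = -213 + 451*I*√19/133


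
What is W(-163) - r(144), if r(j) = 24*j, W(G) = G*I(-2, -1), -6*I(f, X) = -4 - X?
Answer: -7075/2 ≈ -3537.5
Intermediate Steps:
I(f, X) = ⅔ + X/6 (I(f, X) = -(-4 - X)/6 = ⅔ + X/6)
W(G) = G/2 (W(G) = G*(⅔ + (⅙)*(-1)) = G*(⅔ - ⅙) = G*(½) = G/2)
W(-163) - r(144) = (½)*(-163) - 24*144 = -163/2 - 1*3456 = -163/2 - 3456 = -7075/2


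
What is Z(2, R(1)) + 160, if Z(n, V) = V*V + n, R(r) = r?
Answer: 163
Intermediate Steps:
Z(n, V) = n + V² (Z(n, V) = V² + n = n + V²)
Z(2, R(1)) + 160 = (2 + 1²) + 160 = (2 + 1) + 160 = 3 + 160 = 163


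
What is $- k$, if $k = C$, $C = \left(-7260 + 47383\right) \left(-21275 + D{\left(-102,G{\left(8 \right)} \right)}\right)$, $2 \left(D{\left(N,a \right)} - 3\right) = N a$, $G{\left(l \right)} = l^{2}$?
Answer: $984457928$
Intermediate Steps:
$D{\left(N,a \right)} = 3 + \frac{N a}{2}$
$C = -984457928$ ($C = \left(-7260 + 47383\right) \left(-21275 + \left(3 + \frac{1}{2} \left(-102\right) 8^{2}\right)\right) = 40123 \left(-21275 + \left(3 + \frac{1}{2} \left(-102\right) 64\right)\right) = 40123 \left(-21275 + \left(3 - 3264\right)\right) = 40123 \left(-21275 - 3261\right) = 40123 \left(-24536\right) = -984457928$)
$k = -984457928$
$- k = \left(-1\right) \left(-984457928\right) = 984457928$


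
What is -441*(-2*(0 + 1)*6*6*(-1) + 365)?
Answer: -192717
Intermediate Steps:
-441*(-2*(0 + 1)*6*6*(-1) + 365) = -441*(-2*1*6*6*(-1) + 365) = -441*(-12*6*(-1) + 365) = -441*(-2*36*(-1) + 365) = -441*(-72*(-1) + 365) = -441*(72 + 365) = -441*437 = -192717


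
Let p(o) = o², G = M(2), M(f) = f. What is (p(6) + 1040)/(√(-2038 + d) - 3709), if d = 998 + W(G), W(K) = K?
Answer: -3990884/13757719 - 1076*I*√1038/13757719 ≈ -0.29008 - 0.0025198*I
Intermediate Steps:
G = 2
d = 1000 (d = 998 + 2 = 1000)
(p(6) + 1040)/(√(-2038 + d) - 3709) = (6² + 1040)/(√(-2038 + 1000) - 3709) = (36 + 1040)/(√(-1038) - 3709) = 1076/(I*√1038 - 3709) = 1076/(-3709 + I*√1038)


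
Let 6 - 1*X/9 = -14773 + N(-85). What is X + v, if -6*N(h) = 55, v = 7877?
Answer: 281941/2 ≈ 1.4097e+5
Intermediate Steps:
N(h) = -55/6 (N(h) = -1/6*55 = -55/6)
X = 266187/2 (X = 54 - 9*(-14773 - 55/6) = 54 - 9*(-88693/6) = 54 + 266079/2 = 266187/2 ≈ 1.3309e+5)
X + v = 266187/2 + 7877 = 281941/2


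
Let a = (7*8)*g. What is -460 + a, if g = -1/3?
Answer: -1436/3 ≈ -478.67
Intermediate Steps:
g = -⅓ (g = -1*⅓ = -⅓ ≈ -0.33333)
a = -56/3 (a = (7*8)*(-⅓) = 56*(-⅓) = -56/3 ≈ -18.667)
-460 + a = -460 - 56/3 = -1436/3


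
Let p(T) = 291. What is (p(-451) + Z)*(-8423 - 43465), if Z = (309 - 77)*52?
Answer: -641076240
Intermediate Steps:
Z = 12064 (Z = 232*52 = 12064)
(p(-451) + Z)*(-8423 - 43465) = (291 + 12064)*(-8423 - 43465) = 12355*(-51888) = -641076240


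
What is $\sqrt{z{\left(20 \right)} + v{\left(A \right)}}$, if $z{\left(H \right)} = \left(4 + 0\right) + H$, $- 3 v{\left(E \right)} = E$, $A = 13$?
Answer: $\frac{\sqrt{177}}{3} \approx 4.4347$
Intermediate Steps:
$v{\left(E \right)} = - \frac{E}{3}$
$z{\left(H \right)} = 4 + H$
$\sqrt{z{\left(20 \right)} + v{\left(A \right)}} = \sqrt{\left(4 + 20\right) - \frac{13}{3}} = \sqrt{24 - \frac{13}{3}} = \sqrt{\frac{59}{3}} = \frac{\sqrt{177}}{3}$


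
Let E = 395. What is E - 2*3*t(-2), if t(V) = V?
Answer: 407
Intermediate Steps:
E - 2*3*t(-2) = 395 - 2*3*(-2) = 395 - 6*(-2) = 395 - 1*(-12) = 395 + 12 = 407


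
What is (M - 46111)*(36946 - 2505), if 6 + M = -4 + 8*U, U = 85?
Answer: -1565033481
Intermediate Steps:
M = 670 (M = -6 + (-4 + 8*85) = -6 + (-4 + 680) = -6 + 676 = 670)
(M - 46111)*(36946 - 2505) = (670 - 46111)*(36946 - 2505) = -45441*34441 = -1565033481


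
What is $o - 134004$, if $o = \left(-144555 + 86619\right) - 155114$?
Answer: $-347054$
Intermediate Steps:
$o = -213050$ ($o = -57936 - 155114 = -213050$)
$o - 134004 = -213050 - 134004 = -347054$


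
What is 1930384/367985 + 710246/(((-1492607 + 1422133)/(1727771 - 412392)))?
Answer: -171893577034065737/12966687445 ≈ -1.3257e+7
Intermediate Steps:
1930384/367985 + 710246/(((-1492607 + 1422133)/(1727771 - 412392))) = 1930384*(1/367985) + 710246/((-70474/1315379)) = 1930384/367985 + 710246/((-70474*1/1315379)) = 1930384/367985 + 710246/(-70474/1315379) = 1930384/367985 + 710246*(-1315379/70474) = 1930384/367985 - 467121336617/35237 = -171893577034065737/12966687445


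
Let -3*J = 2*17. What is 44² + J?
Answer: 5774/3 ≈ 1924.7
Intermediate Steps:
J = -34/3 (J = -2*17/3 = -⅓*34 = -34/3 ≈ -11.333)
44² + J = 44² - 34/3 = 1936 - 34/3 = 5774/3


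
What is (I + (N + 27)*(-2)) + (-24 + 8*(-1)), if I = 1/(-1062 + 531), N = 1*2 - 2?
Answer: -45667/531 ≈ -86.002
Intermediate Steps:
N = 0 (N = 2 - 2 = 0)
I = -1/531 (I = 1/(-531) = -1/531 ≈ -0.0018832)
(I + (N + 27)*(-2)) + (-24 + 8*(-1)) = (-1/531 + (0 + 27)*(-2)) + (-24 + 8*(-1)) = (-1/531 + 27*(-2)) + (-24 - 8) = (-1/531 - 54) - 32 = -28675/531 - 32 = -45667/531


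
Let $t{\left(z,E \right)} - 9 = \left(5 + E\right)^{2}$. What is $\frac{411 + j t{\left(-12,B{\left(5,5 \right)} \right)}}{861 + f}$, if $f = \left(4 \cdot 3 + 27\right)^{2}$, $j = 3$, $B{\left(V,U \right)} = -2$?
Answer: $\frac{155}{794} \approx 0.19521$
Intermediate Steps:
$t{\left(z,E \right)} = 9 + \left(5 + E\right)^{2}$
$f = 1521$ ($f = \left(12 + 27\right)^{2} = 39^{2} = 1521$)
$\frac{411 + j t{\left(-12,B{\left(5,5 \right)} \right)}}{861 + f} = \frac{411 + 3 \left(9 + \left(5 - 2\right)^{2}\right)}{861 + 1521} = \frac{411 + 3 \left(9 + 3^{2}\right)}{2382} = \left(411 + 3 \left(9 + 9\right)\right) \frac{1}{2382} = \left(411 + 3 \cdot 18\right) \frac{1}{2382} = \left(411 + 54\right) \frac{1}{2382} = 465 \cdot \frac{1}{2382} = \frac{155}{794}$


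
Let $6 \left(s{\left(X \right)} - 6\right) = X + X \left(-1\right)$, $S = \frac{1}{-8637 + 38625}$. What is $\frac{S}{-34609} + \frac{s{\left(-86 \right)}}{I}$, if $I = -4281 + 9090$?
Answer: $\frac{296529683}{237668724468} \approx 0.0012477$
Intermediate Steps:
$I = 4809$
$S = \frac{1}{29988} \approx 3.3347 \cdot 10^{-5}$
$s{\left(X \right)} = 6$ ($s{\left(X \right)} = 6 + \frac{X + X \left(-1\right)}{6} = 6 + \frac{X - X}{6} = 6 + \frac{1}{6} \cdot 0 = 6 + 0 = 6$)
$\frac{S}{-34609} + \frac{s{\left(-86 \right)}}{I} = \frac{1}{29988 \left(-34609\right)} + \frac{6}{4809} = \frac{1}{29988} \left(- \frac{1}{34609}\right) + 6 \cdot \frac{1}{4809} = - \frac{1}{1037854692} + \frac{2}{1603} = \frac{296529683}{237668724468}$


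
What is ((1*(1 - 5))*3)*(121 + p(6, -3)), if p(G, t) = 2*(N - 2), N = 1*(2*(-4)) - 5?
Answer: -1092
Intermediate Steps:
N = -13 (N = 1*(-8) - 5 = -8 - 5 = -13)
p(G, t) = -30 (p(G, t) = 2*(-13 - 2) = 2*(-15) = -30)
((1*(1 - 5))*3)*(121 + p(6, -3)) = ((1*(1 - 5))*3)*(121 - 30) = ((1*(-4))*3)*91 = -4*3*91 = -12*91 = -1092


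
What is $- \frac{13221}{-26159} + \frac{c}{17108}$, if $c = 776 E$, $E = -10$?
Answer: $\frac{828251}{15983149} \approx 0.05182$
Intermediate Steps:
$c = -7760$ ($c = 776 \left(-10\right) = -7760$)
$- \frac{13221}{-26159} + \frac{c}{17108} = - \frac{13221}{-26159} - \frac{7760}{17108} = \left(-13221\right) \left(- \frac{1}{26159}\right) - \frac{1940}{4277} = \frac{13221}{26159} - \frac{1940}{4277} = \frac{828251}{15983149}$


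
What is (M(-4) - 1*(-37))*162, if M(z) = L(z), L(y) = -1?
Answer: 5832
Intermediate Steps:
M(z) = -1
(M(-4) - 1*(-37))*162 = (-1 - 1*(-37))*162 = (-1 + 37)*162 = 36*162 = 5832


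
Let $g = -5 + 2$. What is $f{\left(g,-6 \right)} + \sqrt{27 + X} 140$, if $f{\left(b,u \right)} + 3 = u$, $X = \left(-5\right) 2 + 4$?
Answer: $-9 + 140 \sqrt{21} \approx 632.56$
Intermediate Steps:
$g = -3$
$X = -6$ ($X = -10 + 4 = -6$)
$f{\left(b,u \right)} = -3 + u$
$f{\left(g,-6 \right)} + \sqrt{27 + X} 140 = \left(-3 - 6\right) + \sqrt{27 - 6} \cdot 140 = -9 + \sqrt{21} \cdot 140 = -9 + 140 \sqrt{21}$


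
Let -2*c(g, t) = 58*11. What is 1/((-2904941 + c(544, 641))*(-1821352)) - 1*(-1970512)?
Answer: 10426966438263498241/5291501111520 ≈ 1.9705e+6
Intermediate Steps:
c(g, t) = -319 (c(g, t) = -29*11 = -½*638 = -319)
1/((-2904941 + c(544, 641))*(-1821352)) - 1*(-1970512) = 1/(-2904941 - 319*(-1821352)) - 1*(-1970512) = -1/1821352/(-2905260) + 1970512 = -1/2905260*(-1/1821352) + 1970512 = 1/5291501111520 + 1970512 = 10426966438263498241/5291501111520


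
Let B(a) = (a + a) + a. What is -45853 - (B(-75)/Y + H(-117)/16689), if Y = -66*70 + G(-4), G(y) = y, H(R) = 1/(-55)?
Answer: -194616225669191/4244346480 ≈ -45853.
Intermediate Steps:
H(R) = -1/55
B(a) = 3*a (B(a) = 2*a + a = 3*a)
Y = -4624 (Y = -66*70 - 4 = -4620 - 4 = -4624)
-45853 - (B(-75)/Y + H(-117)/16689) = -45853 - ((3*(-75))/(-4624) - 1/55/16689) = -45853 - (-225*(-1/4624) - 1/55*1/16689) = -45853 - (225/4624 - 1/917895) = -45853 - 1*206521751/4244346480 = -45853 - 206521751/4244346480 = -194616225669191/4244346480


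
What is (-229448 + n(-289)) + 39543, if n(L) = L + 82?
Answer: -190112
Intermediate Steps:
n(L) = 82 + L
(-229448 + n(-289)) + 39543 = (-229448 + (82 - 289)) + 39543 = (-229448 - 207) + 39543 = -229655 + 39543 = -190112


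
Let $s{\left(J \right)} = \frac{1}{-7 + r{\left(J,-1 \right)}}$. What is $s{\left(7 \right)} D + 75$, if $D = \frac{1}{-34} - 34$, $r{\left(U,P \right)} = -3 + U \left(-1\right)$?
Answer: $\frac{44507}{578} \approx 77.002$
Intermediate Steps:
$r{\left(U,P \right)} = -3 - U$
$s{\left(J \right)} = \frac{1}{-10 - J}$ ($s{\left(J \right)} = \frac{1}{-7 - \left(3 + J\right)} = \frac{1}{-10 - J}$)
$D = - \frac{1157}{34}$ ($D = - \frac{1}{34} - 34 = - \frac{1157}{34} \approx -34.029$)
$s{\left(7 \right)} D + 75 = - \frac{1}{10 + 7} \left(- \frac{1157}{34}\right) + 75 = - \frac{1}{17} \left(- \frac{1157}{34}\right) + 75 = \left(-1\right) \frac{1}{17} \left(- \frac{1157}{34}\right) + 75 = \left(- \frac{1}{17}\right) \left(- \frac{1157}{34}\right) + 75 = \frac{1157}{578} + 75 = \frac{44507}{578}$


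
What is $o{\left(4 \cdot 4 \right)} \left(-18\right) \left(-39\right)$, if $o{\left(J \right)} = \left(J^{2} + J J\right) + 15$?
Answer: $369954$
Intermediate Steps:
$o{\left(J \right)} = 15 + 2 J^{2}$ ($o{\left(J \right)} = \left(J^{2} + J^{2}\right) + 15 = 2 J^{2} + 15 = 15 + 2 J^{2}$)
$o{\left(4 \cdot 4 \right)} \left(-18\right) \left(-39\right) = \left(15 + 2 \left(4 \cdot 4\right)^{2}\right) \left(-18\right) \left(-39\right) = \left(15 + 2 \cdot 16^{2}\right) \left(-18\right) \left(-39\right) = \left(15 + 2 \cdot 256\right) \left(-18\right) \left(-39\right) = \left(15 + 512\right) \left(-18\right) \left(-39\right) = 527 \left(-18\right) \left(-39\right) = \left(-9486\right) \left(-39\right) = 369954$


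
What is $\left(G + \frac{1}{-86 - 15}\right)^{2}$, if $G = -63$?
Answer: $\frac{40500496}{10201} \approx 3970.2$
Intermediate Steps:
$\left(G + \frac{1}{-86 - 15}\right)^{2} = \left(-63 + \frac{1}{-86 - 15}\right)^{2} = \left(-63 + \frac{1}{-101}\right)^{2} = \left(-63 - \frac{1}{101}\right)^{2} = \left(- \frac{6364}{101}\right)^{2} = \frac{40500496}{10201}$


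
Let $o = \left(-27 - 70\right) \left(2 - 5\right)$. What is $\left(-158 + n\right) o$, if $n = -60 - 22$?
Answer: $-69840$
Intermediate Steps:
$n = -82$
$o = 291$ ($o = \left(-97\right) \left(-3\right) = 291$)
$\left(-158 + n\right) o = \left(-158 - 82\right) 291 = \left(-240\right) 291 = -69840$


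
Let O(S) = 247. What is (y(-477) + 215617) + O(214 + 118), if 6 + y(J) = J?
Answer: 215381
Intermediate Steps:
y(J) = -6 + J
(y(-477) + 215617) + O(214 + 118) = ((-6 - 477) + 215617) + 247 = (-483 + 215617) + 247 = 215134 + 247 = 215381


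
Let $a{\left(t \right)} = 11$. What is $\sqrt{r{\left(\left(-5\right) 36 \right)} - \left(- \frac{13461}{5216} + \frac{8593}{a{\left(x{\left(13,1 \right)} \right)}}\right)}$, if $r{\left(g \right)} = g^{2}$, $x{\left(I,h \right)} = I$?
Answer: $\frac{\sqrt{6506113447438}}{14344} \approx 177.82$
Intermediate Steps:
$\sqrt{r{\left(\left(-5\right) 36 \right)} - \left(- \frac{13461}{5216} + \frac{8593}{a{\left(x{\left(13,1 \right)} \right)}}\right)} = \sqrt{\left(\left(-5\right) 36\right)^{2} - \left(- \frac{13461}{5216} + \frac{8593}{11}\right)} = \sqrt{\left(-180\right)^{2} - \frac{44673017}{57376}} = \sqrt{32400 + \left(- \frac{8593}{11} + \frac{13461}{5216}\right)} = \sqrt{32400 - \frac{44673017}{57376}} = \sqrt{\frac{1814309383}{57376}} = \frac{\sqrt{6506113447438}}{14344}$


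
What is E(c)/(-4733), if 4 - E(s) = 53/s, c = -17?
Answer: -121/80461 ≈ -0.0015038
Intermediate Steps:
E(s) = 4 - 53/s
E(c)/(-4733) = (4 - 53/(-17))/(-4733) = (4 - 53*(-1/17))*(-1/4733) = (4 + 53/17)*(-1/4733) = (121/17)*(-1/4733) = -121/80461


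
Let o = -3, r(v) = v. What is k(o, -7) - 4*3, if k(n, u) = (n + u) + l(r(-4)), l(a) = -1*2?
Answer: -24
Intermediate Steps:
l(a) = -2
k(n, u) = -2 + n + u (k(n, u) = (n + u) - 2 = -2 + n + u)
k(o, -7) - 4*3 = (-2 - 3 - 7) - 4*3 = -12 - 12 = -24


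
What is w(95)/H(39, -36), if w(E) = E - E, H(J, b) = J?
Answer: 0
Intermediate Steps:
w(E) = 0
w(95)/H(39, -36) = 0/39 = 0*(1/39) = 0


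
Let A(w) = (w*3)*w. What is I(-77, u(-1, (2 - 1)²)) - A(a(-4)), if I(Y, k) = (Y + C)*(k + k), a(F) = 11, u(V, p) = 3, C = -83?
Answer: -1323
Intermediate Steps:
A(w) = 3*w² (A(w) = (3*w)*w = 3*w²)
I(Y, k) = 2*k*(-83 + Y) (I(Y, k) = (Y - 83)*(k + k) = (-83 + Y)*(2*k) = 2*k*(-83 + Y))
I(-77, u(-1, (2 - 1)²)) - A(a(-4)) = 2*3*(-83 - 77) - 3*11² = 2*3*(-160) - 3*121 = -960 - 1*363 = -960 - 363 = -1323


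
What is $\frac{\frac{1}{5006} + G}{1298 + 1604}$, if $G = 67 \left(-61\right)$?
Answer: $- \frac{20459521}{14527412} \approx -1.4083$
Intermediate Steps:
$G = -4087$
$\frac{\frac{1}{5006} + G}{1298 + 1604} = \frac{\frac{1}{5006} - 4087}{1298 + 1604} = \frac{\frac{1}{5006} - 4087}{2902} = \left(- \frac{20459521}{5006}\right) \frac{1}{2902} = - \frac{20459521}{14527412}$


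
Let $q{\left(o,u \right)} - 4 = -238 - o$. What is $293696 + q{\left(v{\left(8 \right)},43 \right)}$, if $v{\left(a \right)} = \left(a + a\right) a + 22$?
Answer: $293312$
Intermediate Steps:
$v{\left(a \right)} = 22 + 2 a^{2}$ ($v{\left(a \right)} = 2 a a + 22 = 2 a^{2} + 22 = 22 + 2 a^{2}$)
$q{\left(o,u \right)} = -234 - o$ ($q{\left(o,u \right)} = 4 - \left(238 + o\right) = -234 - o$)
$293696 + q{\left(v{\left(8 \right)},43 \right)} = 293696 - \left(256 + 128\right) = 293696 - 384 = 293312$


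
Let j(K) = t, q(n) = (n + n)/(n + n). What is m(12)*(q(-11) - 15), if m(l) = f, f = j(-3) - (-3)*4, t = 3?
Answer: -210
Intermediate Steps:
q(n) = 1 (q(n) = (2*n)/((2*n)) = (2*n)*(1/(2*n)) = 1)
j(K) = 3
f = 15 (f = 3 - (-3)*4 = 3 - 1*(-12) = 3 + 12 = 15)
m(l) = 15
m(12)*(q(-11) - 15) = 15*(1 - 15) = 15*(-14) = -210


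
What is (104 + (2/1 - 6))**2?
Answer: 10000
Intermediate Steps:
(104 + (2/1 - 6))**2 = (104 + (1*2 - 6))**2 = (104 + (2 - 6))**2 = (104 - 4)**2 = 100**2 = 10000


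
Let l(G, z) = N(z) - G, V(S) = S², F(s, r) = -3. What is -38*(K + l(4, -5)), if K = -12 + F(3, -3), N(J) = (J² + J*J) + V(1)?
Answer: -1216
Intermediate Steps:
N(J) = 1 + 2*J² (N(J) = (J² + J*J) + 1² = (J² + J²) + 1 = 2*J² + 1 = 1 + 2*J²)
l(G, z) = 1 - G + 2*z² (l(G, z) = (1 + 2*z²) - G = 1 - G + 2*z²)
K = -15 (K = -12 - 3 = -15)
-38*(K + l(4, -5)) = -38*(-15 + (1 - 1*4 + 2*(-5)²)) = -38*(-15 + (1 - 4 + 2*25)) = -38*(-15 + (1 - 4 + 50)) = -38*(-15 + 47) = -38*32 = -1216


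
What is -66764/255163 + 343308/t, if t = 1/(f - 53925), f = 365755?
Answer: 27316151836716556/255163 ≈ 1.0705e+11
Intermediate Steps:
t = 1/311830 (t = 1/(365755 - 53925) = 1/311830 ≈ 3.2069e-6)
-66764/255163 + 343308/t = -66764/255163 + 343308/(1/311830) = -66764*1/255163 + 343308*311830 = -66764/255163 + 107053733640 = 27316151836716556/255163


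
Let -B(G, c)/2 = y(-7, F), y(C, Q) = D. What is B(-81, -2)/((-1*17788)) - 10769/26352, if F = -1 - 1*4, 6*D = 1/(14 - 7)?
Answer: -335226005/820311408 ≈ -0.40866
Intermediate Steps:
D = 1/42 (D = 1/(6*(14 - 7)) = (⅙)/7 = (⅙)*(⅐) = 1/42 ≈ 0.023810)
F = -5 (F = -1 - 4 = -5)
y(C, Q) = 1/42
B(G, c) = -1/21 (B(G, c) = -2*1/42 = -1/21)
B(-81, -2)/((-1*17788)) - 10769/26352 = -1/(21*((-1*17788))) - 10769/26352 = -1/21/(-17788) - 10769*1/26352 = -1/21*(-1/17788) - 10769/26352 = 1/373548 - 10769/26352 = -335226005/820311408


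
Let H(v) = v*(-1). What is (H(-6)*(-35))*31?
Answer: -6510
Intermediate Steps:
H(v) = -v
(H(-6)*(-35))*31 = (-1*(-6)*(-35))*31 = (6*(-35))*31 = -210*31 = -6510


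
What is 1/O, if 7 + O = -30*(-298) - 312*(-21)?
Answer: 1/15485 ≈ 6.4579e-5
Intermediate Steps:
O = 15485 (O = -7 + (-30*(-298) - 312*(-21)) = -7 + (8940 - 1*(-6552)) = -7 + (8940 + 6552) = -7 + 15492 = 15485)
1/O = 1/15485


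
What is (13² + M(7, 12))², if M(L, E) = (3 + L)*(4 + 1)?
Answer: 47961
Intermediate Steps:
M(L, E) = 15 + 5*L (M(L, E) = (3 + L)*5 = 15 + 5*L)
(13² + M(7, 12))² = (13² + (15 + 5*7))² = (169 + (15 + 35))² = (169 + 50)² = 219² = 47961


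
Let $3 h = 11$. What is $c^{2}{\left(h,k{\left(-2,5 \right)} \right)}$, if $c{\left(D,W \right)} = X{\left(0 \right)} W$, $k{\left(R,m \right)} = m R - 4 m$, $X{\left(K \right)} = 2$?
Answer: $3600$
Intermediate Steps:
$h = \frac{11}{3}$ ($h = \frac{1}{3} \cdot 11 = \frac{11}{3} \approx 3.6667$)
$k{\left(R,m \right)} = - 4 m + R m$ ($k{\left(R,m \right)} = R m - 4 m = - 4 m + R m$)
$c{\left(D,W \right)} = 2 W$
$c^{2}{\left(h,k{\left(-2,5 \right)} \right)} = \left(2 \cdot 5 \left(-4 - 2\right)\right)^{2} = \left(2 \cdot 5 \left(-6\right)\right)^{2} = \left(2 \left(-30\right)\right)^{2} = \left(-60\right)^{2} = 3600$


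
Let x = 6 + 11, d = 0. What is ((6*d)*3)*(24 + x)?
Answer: 0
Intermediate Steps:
x = 17
((6*d)*3)*(24 + x) = ((6*0)*3)*(24 + 17) = (0*3)*41 = 0*41 = 0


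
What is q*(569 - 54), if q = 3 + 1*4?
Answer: 3605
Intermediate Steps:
q = 7 (q = 3 + 4 = 7)
q*(569 - 54) = 7*(569 - 54) = 7*515 = 3605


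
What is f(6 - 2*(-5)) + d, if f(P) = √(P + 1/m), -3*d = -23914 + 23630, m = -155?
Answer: 284/3 + √384245/155 ≈ 98.666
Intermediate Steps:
d = 284/3 (d = -(-23914 + 23630)/3 = -⅓*(-284) = 284/3 ≈ 94.667)
f(P) = √(-1/155 + P) (f(P) = √(P + 1/(-155)) = √(P - 1/155) = √(-1/155 + P))
f(6 - 2*(-5)) + d = √(-155 + 24025*(6 - 2*(-5)))/155 + 284/3 = √(-155 + 24025*(6 + 10))/155 + 284/3 = √(-155 + 24025*16)/155 + 284/3 = √(-155 + 384400)/155 + 284/3 = √384245/155 + 284/3 = 284/3 + √384245/155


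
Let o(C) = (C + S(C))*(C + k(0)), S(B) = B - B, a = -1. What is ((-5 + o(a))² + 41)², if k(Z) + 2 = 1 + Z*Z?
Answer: 2500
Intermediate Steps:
k(Z) = -1 + Z² (k(Z) = -2 + (1 + Z*Z) = -2 + (1 + Z²) = -1 + Z²)
S(B) = 0
o(C) = C*(-1 + C) (o(C) = (C + 0)*(C + (-1 + 0²)) = C*(C + (-1 + 0)) = C*(C - 1) = C*(-1 + C))
((-5 + o(a))² + 41)² = ((-5 - (-1 - 1))² + 41)² = ((-5 - 1*(-2))² + 41)² = ((-5 + 2)² + 41)² = ((-3)² + 41)² = (9 + 41)² = 50² = 2500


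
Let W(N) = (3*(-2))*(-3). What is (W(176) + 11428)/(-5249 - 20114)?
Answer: -11446/25363 ≈ -0.45129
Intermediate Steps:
W(N) = 18 (W(N) = -6*(-3) = 18)
(W(176) + 11428)/(-5249 - 20114) = (18 + 11428)/(-5249 - 20114) = 11446/(-25363) = 11446*(-1/25363) = -11446/25363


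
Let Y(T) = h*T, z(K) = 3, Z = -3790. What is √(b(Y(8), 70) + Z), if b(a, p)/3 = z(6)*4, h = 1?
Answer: I*√3754 ≈ 61.27*I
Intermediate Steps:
Y(T) = T (Y(T) = 1*T = T)
b(a, p) = 36 (b(a, p) = 3*(3*4) = 3*12 = 36)
√(b(Y(8), 70) + Z) = √(36 - 3790) = √(-3754) = I*√3754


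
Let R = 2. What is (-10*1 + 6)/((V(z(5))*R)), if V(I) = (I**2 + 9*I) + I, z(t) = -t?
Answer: 2/25 ≈ 0.080000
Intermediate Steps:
V(I) = I**2 + 10*I
(-10*1 + 6)/((V(z(5))*R)) = (-10*1 + 6)/((((-1*5)*(10 - 1*5))*2)) = (-10 + 6)/((-5*(10 - 5)*2)) = -4/(-5*5*2) = -4/((-25*2)) = -4/(-50) = -4*(-1/50) = 2/25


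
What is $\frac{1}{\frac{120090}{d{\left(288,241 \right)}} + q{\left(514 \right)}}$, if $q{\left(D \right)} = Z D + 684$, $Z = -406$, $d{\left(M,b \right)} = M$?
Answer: $- \frac{48}{9963985} \approx -4.8173 \cdot 10^{-6}$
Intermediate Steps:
$q{\left(D \right)} = 684 - 406 D$ ($q{\left(D \right)} = - 406 D + 684 = 684 - 406 D$)
$\frac{1}{\frac{120090}{d{\left(288,241 \right)}} + q{\left(514 \right)}} = \frac{1}{\frac{120090}{288} + \left(684 - 208684\right)} = \frac{1}{120090 \cdot \frac{1}{288} + \left(684 - 208684\right)} = \frac{1}{\frac{20015}{48} - 208000} = \frac{1}{- \frac{9963985}{48}} = - \frac{48}{9963985}$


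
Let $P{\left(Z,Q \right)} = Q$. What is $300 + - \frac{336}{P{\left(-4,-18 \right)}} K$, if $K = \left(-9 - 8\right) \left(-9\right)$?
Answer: $3156$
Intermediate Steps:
$K = 153$ ($K = \left(-17\right) \left(-9\right) = 153$)
$300 + - \frac{336}{P{\left(-4,-18 \right)}} K = 300 + - \frac{336}{-18} \cdot 153 = 300 + \left(-336\right) \left(- \frac{1}{18}\right) 153 = 300 + \frac{56}{3} \cdot 153 = 300 + 2856 = 3156$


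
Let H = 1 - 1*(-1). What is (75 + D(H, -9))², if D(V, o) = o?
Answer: 4356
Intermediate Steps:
H = 2 (H = 1 + 1 = 2)
(75 + D(H, -9))² = (75 - 9)² = 66² = 4356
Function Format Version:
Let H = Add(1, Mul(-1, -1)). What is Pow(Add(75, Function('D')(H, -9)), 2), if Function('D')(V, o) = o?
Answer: 4356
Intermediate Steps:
H = 2 (H = Add(1, 1) = 2)
Pow(Add(75, Function('D')(H, -9)), 2) = Pow(Add(75, -9), 2) = Pow(66, 2) = 4356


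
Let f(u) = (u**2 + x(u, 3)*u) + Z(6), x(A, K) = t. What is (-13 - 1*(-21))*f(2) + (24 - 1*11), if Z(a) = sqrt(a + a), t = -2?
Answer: 13 + 16*sqrt(3) ≈ 40.713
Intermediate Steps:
Z(a) = sqrt(2)*sqrt(a) (Z(a) = sqrt(2*a) = sqrt(2)*sqrt(a))
x(A, K) = -2
f(u) = u**2 - 2*u + 2*sqrt(3) (f(u) = (u**2 - 2*u) + sqrt(2)*sqrt(6) = (u**2 - 2*u) + 2*sqrt(3) = u**2 - 2*u + 2*sqrt(3))
(-13 - 1*(-21))*f(2) + (24 - 1*11) = (-13 - 1*(-21))*(2**2 - 2*2 + 2*sqrt(3)) + (24 - 1*11) = (-13 + 21)*(4 - 4 + 2*sqrt(3)) + (24 - 11) = 8*(2*sqrt(3)) + 13 = 16*sqrt(3) + 13 = 13 + 16*sqrt(3)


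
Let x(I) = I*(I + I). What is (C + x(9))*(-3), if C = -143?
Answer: -57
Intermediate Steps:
x(I) = 2*I² (x(I) = I*(2*I) = 2*I²)
(C + x(9))*(-3) = (-143 + 2*9²)*(-3) = (-143 + 2*81)*(-3) = (-143 + 162)*(-3) = 19*(-3) = -57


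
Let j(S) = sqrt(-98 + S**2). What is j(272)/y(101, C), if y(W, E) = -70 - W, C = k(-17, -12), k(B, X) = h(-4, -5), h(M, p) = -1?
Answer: -sqrt(73886)/171 ≈ -1.5896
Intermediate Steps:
k(B, X) = -1
C = -1
j(272)/y(101, C) = sqrt(-98 + 272**2)/(-70 - 1*101) = sqrt(-98 + 73984)/(-70 - 101) = sqrt(73886)/(-171) = sqrt(73886)*(-1/171) = -sqrt(73886)/171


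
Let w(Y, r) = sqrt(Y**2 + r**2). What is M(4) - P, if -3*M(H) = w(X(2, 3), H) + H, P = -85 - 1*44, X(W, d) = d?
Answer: 126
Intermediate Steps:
P = -129 (P = -85 - 44 = -129)
M(H) = -H/3 - sqrt(9 + H**2)/3 (M(H) = -(sqrt(3**2 + H**2) + H)/3 = -(sqrt(9 + H**2) + H)/3 = -(H + sqrt(9 + H**2))/3 = -H/3 - sqrt(9 + H**2)/3)
M(4) - P = (-1/3*4 - sqrt(9 + 4**2)/3) - 1*(-129) = (-4/3 - sqrt(9 + 16)/3) + 129 = (-4/3 - sqrt(25)/3) + 129 = (-4/3 - 1/3*5) + 129 = (-4/3 - 5/3) + 129 = -3 + 129 = 126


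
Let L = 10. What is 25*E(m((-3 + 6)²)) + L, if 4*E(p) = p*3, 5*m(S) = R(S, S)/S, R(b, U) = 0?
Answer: 10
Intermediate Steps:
m(S) = 0 (m(S) = (0/S)/5 = (⅕)*0 = 0)
E(p) = 3*p/4 (E(p) = (p*3)/4 = (3*p)/4 = 3*p/4)
25*E(m((-3 + 6)²)) + L = 25*((¾)*0) + 10 = 25*0 + 10 = 0 + 10 = 10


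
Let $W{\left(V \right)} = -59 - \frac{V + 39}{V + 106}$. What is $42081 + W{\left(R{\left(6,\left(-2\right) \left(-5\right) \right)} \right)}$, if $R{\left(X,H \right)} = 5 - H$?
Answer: $\frac{4244188}{101} \approx 42022.0$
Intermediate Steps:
$W{\left(V \right)} = -59 - \frac{39 + V}{106 + V}$
$42081 + W{\left(R{\left(6,\left(-2\right) \left(-5\right) \right)} \right)} = 42081 + \frac{-6293 - 60 \left(5 - \left(-2\right) \left(-5\right)\right)}{106 + \left(5 - \left(-2\right) \left(-5\right)\right)} = 42081 + \frac{-6293 - 60 \left(5 - 10\right)}{106 + \left(5 - 10\right)} = 42081 + \frac{-6293 - -300}{106 - 5} = 42081 + \frac{-6293 + 300}{101} = 42081 + \frac{1}{101} \left(-5993\right) = 42081 - \frac{5993}{101} = \frac{4244188}{101}$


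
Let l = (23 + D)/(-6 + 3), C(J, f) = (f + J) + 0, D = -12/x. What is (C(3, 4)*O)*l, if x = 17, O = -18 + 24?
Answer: -5306/17 ≈ -312.12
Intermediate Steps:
O = 6
D = -12/17 ≈ -0.70588
C(J, f) = J + f (C(J, f) = (J + f) + 0 = J + f)
l = -379/51 (l = (23 - 12/17)/(-6 + 3) = (379/17)/(-3) = (379/17)*(-1/3) = -379/51 ≈ -7.4314)
(C(3, 4)*O)*l = ((3 + 4)*6)*(-379/51) = (7*6)*(-379/51) = 42*(-379/51) = -5306/17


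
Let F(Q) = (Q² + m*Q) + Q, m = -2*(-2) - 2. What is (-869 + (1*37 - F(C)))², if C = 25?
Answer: 2347024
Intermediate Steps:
m = 2 (m = 4 - 2 = 2)
F(Q) = Q² + 3*Q (F(Q) = (Q² + 2*Q) + Q = Q² + 3*Q)
(-869 + (1*37 - F(C)))² = (-869 + (1*37 - 25*(3 + 25)))² = (-869 + (37 - 25*28))² = (-869 + (37 - 1*700))² = (-869 + (37 - 700))² = (-869 - 663)² = (-1532)² = 2347024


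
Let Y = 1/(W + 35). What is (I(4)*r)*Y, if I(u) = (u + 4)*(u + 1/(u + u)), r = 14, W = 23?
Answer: 231/29 ≈ 7.9655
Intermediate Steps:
I(u) = (4 + u)*(u + 1/(2*u))
Y = 1/58 (Y = 1/(23 + 35) = 1/58 ≈ 0.017241)
(I(4)*r)*Y = ((½ + 4² + 2/4 + 4*4)*14)*(1/58) = ((½ + 16 + 2*(¼) + 16)*14)*(1/58) = ((½ + 16 + ½ + 16)*14)*(1/58) = (33*14)*(1/58) = 462*(1/58) = 231/29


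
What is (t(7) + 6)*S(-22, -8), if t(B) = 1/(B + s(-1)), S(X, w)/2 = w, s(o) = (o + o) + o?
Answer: -100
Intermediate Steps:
s(o) = 3*o (s(o) = 2*o + o = 3*o)
S(X, w) = 2*w
t(B) = 1/(-3 + B) (t(B) = 1/(B + 3*(-1)) = 1/(B - 3) = 1/(-3 + B))
(t(7) + 6)*S(-22, -8) = (1/(-3 + 7) + 6)*(2*(-8)) = (1/4 + 6)*(-16) = (25/4)*(-16) = -100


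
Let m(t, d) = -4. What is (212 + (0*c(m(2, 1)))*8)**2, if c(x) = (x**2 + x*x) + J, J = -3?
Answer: 44944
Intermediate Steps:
c(x) = -3 + 2*x**2 (c(x) = (x**2 + x*x) - 3 = (x**2 + x**2) - 3 = 2*x**2 - 3 = -3 + 2*x**2)
(212 + (0*c(m(2, 1)))*8)**2 = (212 + (0*(-3 + 2*(-4)**2))*8)**2 = (212 + (0*(-3 + 2*16))*8)**2 = (212 + (0*(-3 + 32))*8)**2 = (212 + (0*29)*8)**2 = (212 + 0*8)**2 = (212 + 0)**2 = 212**2 = 44944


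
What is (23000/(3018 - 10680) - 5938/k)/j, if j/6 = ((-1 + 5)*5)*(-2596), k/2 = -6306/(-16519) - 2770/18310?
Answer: 344108680963571/8318853011921760 ≈ 0.041365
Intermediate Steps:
k = 13941046/30246289 (k = 2*(-6306/(-16519) - 2770/18310) = 2*(-6306*(-1/16519) - 2770*1/18310) = 2*(6306/16519 - 277/1831) = 2*(6970523/30246289) = 13941046/30246289 ≈ 0.46092)
j = -311520 (j = 6*(((-1 + 5)*5)*(-2596)) = 6*((4*5)*(-2596)) = 6*(20*(-2596)) = 6*(-51920) = -311520)
(23000/(3018 - 10680) - 5938/k)/j = (23000/(3018 - 10680) - 5938/13941046/30246289)/(-311520) = (23000/(-7662) - 5938*30246289/13941046)*(-1/311520) = (23000*(-1/7662) - 89801232041/6970523)*(-1/311520) = (-11500/3831 - 89801232041/6970523)*(-1/311520) = -344108680963571/26704073613*(-1/311520) = 344108680963571/8318853011921760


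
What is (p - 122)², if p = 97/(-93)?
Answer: 130942249/8649 ≈ 15140.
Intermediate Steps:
p = -97/93 (p = 97*(-1/93) = -97/93 ≈ -1.0430)
(p - 122)² = (-97/93 - 122)² = (-11443/93)² = 130942249/8649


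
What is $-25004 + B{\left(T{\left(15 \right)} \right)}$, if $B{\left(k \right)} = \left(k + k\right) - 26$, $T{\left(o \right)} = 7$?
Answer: $-25016$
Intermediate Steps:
$B{\left(k \right)} = -26 + 2 k$ ($B{\left(k \right)} = 2 k - 26 = -26 + 2 k$)
$-25004 + B{\left(T{\left(15 \right)} \right)} = -25004 + \left(-26 + 2 \cdot 7\right) = -25004 + \left(-26 + 14\right) = -25004 - 12 = -25016$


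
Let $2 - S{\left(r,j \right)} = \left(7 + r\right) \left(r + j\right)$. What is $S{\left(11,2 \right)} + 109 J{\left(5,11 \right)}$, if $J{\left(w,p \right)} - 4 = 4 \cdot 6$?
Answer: $2820$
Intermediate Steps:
$J{\left(w,p \right)} = 28$ ($J{\left(w,p \right)} = 4 + 4 \cdot 6 = 4 + 24 = 28$)
$S{\left(r,j \right)} = 2 - \left(7 + r\right) \left(j + r\right)$ ($S{\left(r,j \right)} = 2 - \left(7 + r\right) \left(r + j\right) = 2 - \left(7 + r\right) \left(j + r\right)$)
$S{\left(11,2 \right)} + 109 J{\left(5,11 \right)} = \left(2 - 11^{2} - 14 - 77 - 2 \cdot 11\right) + 109 \cdot 28 = \left(2 - 121 - 14 - 77 - 22\right) + 3052 = -232 + 3052 = 2820$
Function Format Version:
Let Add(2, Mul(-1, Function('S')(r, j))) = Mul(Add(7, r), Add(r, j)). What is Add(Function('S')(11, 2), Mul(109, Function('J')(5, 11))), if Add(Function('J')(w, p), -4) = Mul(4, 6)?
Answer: 2820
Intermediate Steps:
Function('J')(w, p) = 28 (Function('J')(w, p) = Add(4, Mul(4, 6)) = Add(4, 24) = 28)
Function('S')(r, j) = Add(2, Mul(-1, Add(7, r), Add(j, r))) (Function('S')(r, j) = Add(2, Mul(-1, Mul(Add(7, r), Add(r, j)))) = Add(2, Mul(-1, Mul(Add(7, r), Add(j, r)))) = Add(2, Mul(-1, Add(7, r), Add(j, r))))
Add(Function('S')(11, 2), Mul(109, Function('J')(5, 11))) = Add(Add(2, Mul(-1, Pow(11, 2)), Mul(-7, 2), Mul(-7, 11), Mul(-1, 2, 11)), Mul(109, 28)) = Add(Add(2, Mul(-1, 121), -14, -77, -22), 3052) = Add(Add(2, -121, -14, -77, -22), 3052) = Add(-232, 3052) = 2820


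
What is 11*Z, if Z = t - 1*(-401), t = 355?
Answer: 8316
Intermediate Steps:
Z = 756 (Z = 355 - 1*(-401) = 355 + 401 = 756)
11*Z = 11*756 = 8316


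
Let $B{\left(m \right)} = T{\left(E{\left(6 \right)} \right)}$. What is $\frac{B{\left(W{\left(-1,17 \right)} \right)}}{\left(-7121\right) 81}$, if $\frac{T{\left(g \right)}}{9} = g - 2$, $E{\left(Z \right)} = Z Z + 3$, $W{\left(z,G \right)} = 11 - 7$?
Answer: $- \frac{37}{64089} \approx -0.00057732$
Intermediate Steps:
$W{\left(z,G \right)} = 4$ ($W{\left(z,G \right)} = 11 - 7 = 4$)
$E{\left(Z \right)} = 3 + Z^{2}$ ($E{\left(Z \right)} = Z^{2} + 3 = 3 + Z^{2}$)
$T{\left(g \right)} = -18 + 9 g$ ($T{\left(g \right)} = 9 \left(g - 2\right) = 9 \left(-2 + g\right) = -18 + 9 g$)
$B{\left(m \right)} = 333$ ($B{\left(m \right)} = -18 + 9 \left(3 + 6^{2}\right) = -18 + 9 \left(3 + 36\right) = -18 + 9 \cdot 39 = -18 + 351 = 333$)
$\frac{B{\left(W{\left(-1,17 \right)} \right)}}{\left(-7121\right) 81} = \frac{333}{\left(-7121\right) 81} = \frac{333}{-576801} = 333 \left(- \frac{1}{576801}\right) = - \frac{37}{64089}$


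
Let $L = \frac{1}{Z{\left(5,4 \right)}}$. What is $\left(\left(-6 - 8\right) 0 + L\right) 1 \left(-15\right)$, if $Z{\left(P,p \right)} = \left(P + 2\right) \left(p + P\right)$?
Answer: $- \frac{5}{21} \approx -0.2381$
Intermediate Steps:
$Z{\left(P,p \right)} = \left(2 + P\right) \left(P + p\right)$
$L = \frac{1}{63}$ ($L = \frac{1}{5^{2} + 2 \cdot 5 + 2 \cdot 4 + 5 \cdot 4} = \frac{1}{25 + 10 + 8 + 20} = \frac{1}{63} \approx 0.015873$)
$\left(\left(-6 - 8\right) 0 + L\right) 1 \left(-15\right) = \left(\left(-6 - 8\right) 0 + \frac{1}{63}\right) 1 \left(-15\right) = \left(\left(-6 - 8\right) 0 + \frac{1}{63}\right) \left(-15\right) = \left(\left(-14\right) 0 + \frac{1}{63}\right) \left(-15\right) = \left(0 + \frac{1}{63}\right) \left(-15\right) = \frac{1}{63} \left(-15\right) = - \frac{5}{21}$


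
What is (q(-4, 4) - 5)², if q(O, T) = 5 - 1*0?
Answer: 0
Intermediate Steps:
q(O, T) = 5 (q(O, T) = 5 + 0 = 5)
(q(-4, 4) - 5)² = (5 - 5)² = 0² = 0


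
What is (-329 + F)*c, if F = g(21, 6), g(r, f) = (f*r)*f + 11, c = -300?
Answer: -131400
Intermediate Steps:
g(r, f) = 11 + r*f² (g(r, f) = r*f² + 11 = 11 + r*f²)
F = 767 (F = 11 + 21*6² = 11 + 21*36 = 11 + 756 = 767)
(-329 + F)*c = (-329 + 767)*(-300) = 438*(-300) = -131400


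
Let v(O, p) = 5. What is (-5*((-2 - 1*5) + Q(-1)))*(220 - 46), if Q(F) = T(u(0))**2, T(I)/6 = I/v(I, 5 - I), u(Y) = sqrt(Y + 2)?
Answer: 17922/5 ≈ 3584.4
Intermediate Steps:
u(Y) = sqrt(2 + Y)
T(I) = 6*I/5 (T(I) = 6*(I/5) = 6*I/5)
Q(F) = 72/25 (Q(F) = (6*sqrt(2 + 0)/5)**2 = (6*sqrt(2)/5)**2 = 72/25)
(-5*((-2 - 1*5) + Q(-1)))*(220 - 46) = (-5*((-2 - 1*5) + 72/25))*(220 - 46) = -5*((-2 - 5) + 72/25)*174 = -5*(-7 + 72/25)*174 = -5*(-103/25)*174 = (103/5)*174 = 17922/5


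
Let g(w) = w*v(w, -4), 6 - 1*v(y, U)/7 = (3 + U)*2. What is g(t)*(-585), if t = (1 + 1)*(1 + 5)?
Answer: -393120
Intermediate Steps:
t = 12 (t = 2*6 = 12)
v(y, U) = -14*U (v(y, U) = 42 - 7*(3 + U)*2 = 42 - 7*(6 + 2*U) = 42 + (-42 - 14*U) = -14*U)
g(w) = 56*w (g(w) = w*(-14*(-4)) = w*56 = 56*w)
g(t)*(-585) = (56*12)*(-585) = 672*(-585) = -393120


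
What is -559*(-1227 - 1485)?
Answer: 1516008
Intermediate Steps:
-559*(-1227 - 1485) = -559*(-2712) = 1516008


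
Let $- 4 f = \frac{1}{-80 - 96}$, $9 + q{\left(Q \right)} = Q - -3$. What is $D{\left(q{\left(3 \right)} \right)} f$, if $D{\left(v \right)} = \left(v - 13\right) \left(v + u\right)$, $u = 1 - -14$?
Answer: $- \frac{3}{11} \approx -0.27273$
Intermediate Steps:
$u = 15$ ($u = 1 + 14 = 15$)
$q{\left(Q \right)} = -6 + Q$ ($q{\left(Q \right)} = -9 + \left(Q - -3\right) = -9 + \left(Q + 3\right) = -9 + \left(3 + Q\right) = -6 + Q$)
$f = \frac{1}{704}$ ($f = - \frac{1}{4 \left(-80 - 96\right)} = - \frac{1}{4 \left(-176\right)} = \left(- \frac{1}{4}\right) \left(- \frac{1}{176}\right) = \frac{1}{704} \approx 0.0014205$)
$D{\left(v \right)} = \left(-13 + v\right) \left(15 + v\right)$ ($D{\left(v \right)} = \left(v - 13\right) \left(v + 15\right) = \left(-13 + v\right) \left(15 + v\right)$)
$D{\left(q{\left(3 \right)} \right)} f = \left(-195 + \left(-6 + 3\right)^{2} + 2 \left(-6 + 3\right)\right) \frac{1}{704} = \left(-195 + \left(-3\right)^{2} + 2 \left(-3\right)\right) \frac{1}{704} = \left(-195 + 9 - 6\right) \frac{1}{704} = \left(-192\right) \frac{1}{704} = - \frac{3}{11}$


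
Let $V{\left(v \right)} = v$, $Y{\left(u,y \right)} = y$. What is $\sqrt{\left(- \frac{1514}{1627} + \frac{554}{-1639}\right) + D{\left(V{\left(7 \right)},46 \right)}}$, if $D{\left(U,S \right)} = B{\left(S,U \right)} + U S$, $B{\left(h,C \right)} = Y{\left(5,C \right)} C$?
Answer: $\frac{\sqrt{2629174416078727}}{2666653} \approx 19.228$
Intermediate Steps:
$B{\left(h,C \right)} = C^{2}$ ($B{\left(h,C \right)} = C C = C^{2}$)
$D{\left(U,S \right)} = U^{2} + S U$ ($D{\left(U,S \right)} = U^{2} + U S = U^{2} + S U$)
$\sqrt{\left(- \frac{1514}{1627} + \frac{554}{-1639}\right) + D{\left(V{\left(7 \right)},46 \right)}} = \sqrt{\left(- \frac{1514}{1627} + \frac{554}{-1639}\right) + 7 \left(46 + 7\right)} = \sqrt{\left(\left(-1514\right) \frac{1}{1627} + 554 \left(- \frac{1}{1639}\right)\right) + 7 \cdot 53} = \sqrt{\left(- \frac{1514}{1627} - \frac{554}{1639}\right) + 371} = \sqrt{- \frac{3382804}{2666653} + 371} = \sqrt{\frac{985945459}{2666653}} = \frac{\sqrt{2629174416078727}}{2666653}$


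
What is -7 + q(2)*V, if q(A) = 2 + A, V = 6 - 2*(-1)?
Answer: 25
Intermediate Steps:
V = 8 (V = 6 + 2 = 8)
-7 + q(2)*V = -7 + (2 + 2)*8 = -7 + 4*8 = -7 + 32 = 25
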